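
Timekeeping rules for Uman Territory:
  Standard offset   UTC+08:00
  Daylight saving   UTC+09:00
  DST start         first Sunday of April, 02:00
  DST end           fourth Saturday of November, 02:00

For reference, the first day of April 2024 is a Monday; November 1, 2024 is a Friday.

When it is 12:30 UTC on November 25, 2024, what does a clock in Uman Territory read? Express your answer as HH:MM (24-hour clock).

1 April 2024 is a Monday, so the first Sunday is April 7.
1 November 2024 is a Friday, so the first Saturday is November 2 and the fourth is November 23.
At the standard offset (UTC+08:00), 12:30 UTC + 8h = 20:30 Uman Territory standard time.
The standard-time date in Uman Territory, November 25, 2024, is outside the daylight-saving period (7 April – 23 November), so Uman Territory is on standard time, UTC+08:00.
12:30 UTC + 8h = 20:30 local.

20:30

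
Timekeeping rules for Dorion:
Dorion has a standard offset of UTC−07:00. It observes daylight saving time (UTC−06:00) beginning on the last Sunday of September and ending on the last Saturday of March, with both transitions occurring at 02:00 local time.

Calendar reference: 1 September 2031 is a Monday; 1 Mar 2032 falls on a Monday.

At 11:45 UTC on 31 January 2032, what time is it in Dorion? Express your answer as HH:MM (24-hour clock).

1 September 2031 is a Monday, so Sundays fall on 7, 14, 21, 28; the last is September 28.
1 March 2032 is a Monday, so Saturdays fall on 6, 13, 20, 27; the last is March 27.
At the standard offset (UTC−07:00), 11:45 UTC − 7h = 04:45 Dorion standard time.
The standard-time date in Dorion, 31 January 2032, lies within the daylight-saving period (28 September 2031 – 27 March 2032), so Dorion is on daylight time, UTC−06:00.
11:45 UTC − 6h = 05:45 local.

05:45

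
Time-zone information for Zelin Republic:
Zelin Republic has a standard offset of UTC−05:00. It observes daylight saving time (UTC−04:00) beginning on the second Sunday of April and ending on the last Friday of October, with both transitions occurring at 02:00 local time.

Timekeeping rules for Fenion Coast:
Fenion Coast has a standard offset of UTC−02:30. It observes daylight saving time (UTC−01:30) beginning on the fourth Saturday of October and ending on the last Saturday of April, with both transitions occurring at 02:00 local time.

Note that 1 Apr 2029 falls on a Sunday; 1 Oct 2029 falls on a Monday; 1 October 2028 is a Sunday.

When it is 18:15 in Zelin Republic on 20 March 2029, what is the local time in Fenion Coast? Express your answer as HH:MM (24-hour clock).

21:45

1 April 2029 is a Sunday, so the first Sunday is April 1 and the second is April 8.
1 October 2029 is a Monday, so Fridays fall on 5, 12, 19, 26; the last is October 26.
20 March 2029 is outside the daylight-saving period (8 April – 26 October), so Zelin Republic is on standard time, UTC−05:00.
18:15 Zelin Republic + 5h = 23:15 UTC.
1 October 2028 is a Sunday, so the first Saturday is October 7 and the fourth is October 28.
1 April 2029 is a Sunday, so Saturdays fall on 7, 14, 21, 28; the last is April 28.
At the standard offset (UTC−02:30), 23:15 UTC − 2h30m = 20:45 Fenion Coast standard time.
Daylight saving runs 28 October 2028 – 28 April 2029; the standard-time date in Fenion Coast, 20 March 2029, is inside that window, so Fenion Coast is at UTC−01:30.
23:15 UTC − 1h30m = 21:45 Fenion Coast.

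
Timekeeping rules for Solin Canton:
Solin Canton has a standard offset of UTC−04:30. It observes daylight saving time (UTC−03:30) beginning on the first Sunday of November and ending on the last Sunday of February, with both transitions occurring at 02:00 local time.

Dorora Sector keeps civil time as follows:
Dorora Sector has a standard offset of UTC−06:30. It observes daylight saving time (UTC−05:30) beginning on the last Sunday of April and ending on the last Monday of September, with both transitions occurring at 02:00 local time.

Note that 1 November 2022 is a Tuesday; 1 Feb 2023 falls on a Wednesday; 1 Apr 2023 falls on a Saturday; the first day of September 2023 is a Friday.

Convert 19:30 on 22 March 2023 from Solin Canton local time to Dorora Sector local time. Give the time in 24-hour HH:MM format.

17:30

1 November 2022 is a Tuesday, so the first Sunday is November 6.
1 February 2023 is a Wednesday, so Sundays fall on 5, 12, 19, 26; the last is February 26.
22 March 2023 does not fall between 6 November 2022 and 26 February 2023, so daylight saving is not in effect and Solin Canton is at UTC−04:30.
19:30 Solin Canton + 4h30m = 00:00 UTC (rolling into the next day, 23 March 2023).
1 April 2023 is a Saturday, so Sundays fall on 2, 9, 16, 23, 30; the last is April 30.
1 September 2023 is a Friday, so Mondays fall on 4, 11, 18, 25; the last is September 25.
At the standard offset (UTC−06:30), 00:00 UTC − 6h30m = 17:30 Dorora Sector standard time (rolling into the previous day, 22 March 2023).
Daylight saving runs 30 April – 25 September; the standard-time date in Dorora Sector, 22 March 2023, is outside that window, so Dorora Sector is on standard time at UTC−06:30.
00:00 UTC − 6h30m = 17:30 Dorora Sector (rolling into the previous day, 22 March 2023).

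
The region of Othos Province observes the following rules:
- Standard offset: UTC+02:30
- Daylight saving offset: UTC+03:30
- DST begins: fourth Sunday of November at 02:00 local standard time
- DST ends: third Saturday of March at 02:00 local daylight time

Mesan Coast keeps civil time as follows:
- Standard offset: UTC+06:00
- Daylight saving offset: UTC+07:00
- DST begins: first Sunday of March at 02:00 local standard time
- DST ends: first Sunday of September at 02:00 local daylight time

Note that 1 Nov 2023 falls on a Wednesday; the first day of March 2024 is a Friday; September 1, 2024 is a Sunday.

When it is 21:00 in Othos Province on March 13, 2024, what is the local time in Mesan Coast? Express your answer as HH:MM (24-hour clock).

1 November 2023 is a Wednesday, so the first Sunday is November 5 and the fourth is November 26.
1 March 2024 is a Friday, so the first Saturday is March 2 and the third is March 16.
March 13, 2024 falls between 26 November 2023 and 16 March 2024, so daylight saving is in effect and Othos Province is at UTC+03:30.
21:00 Othos Province − 3h30m = 17:30 UTC.
1 March 2024 is a Friday, so the first Sunday is March 3.
1 September 2024 is a Sunday, so the first Sunday is September 1.
At the standard offset (UTC+06:00), 17:30 UTC + 6h = 23:30 Mesan Coast standard time.
The standard-time date in Mesan Coast, March 13, 2024, lies within the daylight-saving period (3 March – 1 September), so Mesan Coast is on daylight time, UTC+07:00.
17:30 UTC + 7h = 00:30 Mesan Coast (rolling into the next day, 14 March 2024).

00:30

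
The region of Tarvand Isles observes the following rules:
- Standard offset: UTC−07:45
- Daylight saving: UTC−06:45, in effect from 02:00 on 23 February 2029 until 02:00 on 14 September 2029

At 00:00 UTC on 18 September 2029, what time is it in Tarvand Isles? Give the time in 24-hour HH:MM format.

At the standard offset (UTC−07:45), 00:00 UTC − 7h45m = 16:15 Tarvand Isles standard time (rolling into the previous day, 17 September 2029).
The standard-time date in Tarvand Isles, 17 September 2029, is outside the daylight-saving period (23 February – 14 September), so Tarvand Isles is on standard time, UTC−07:45.
00:00 UTC − 7h45m = 16:15 local (rolling into the previous day, 17 September 2029).

16:15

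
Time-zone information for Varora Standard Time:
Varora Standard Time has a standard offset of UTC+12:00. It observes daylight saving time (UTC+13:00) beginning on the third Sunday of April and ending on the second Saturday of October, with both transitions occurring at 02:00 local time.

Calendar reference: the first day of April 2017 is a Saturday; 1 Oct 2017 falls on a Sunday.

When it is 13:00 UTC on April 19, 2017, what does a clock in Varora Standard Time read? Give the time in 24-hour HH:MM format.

1 April 2017 is a Saturday, so the first Sunday is April 2 and the third is April 16.
1 October 2017 is a Sunday, so the first Saturday is October 7 and the second is October 14.
At the standard offset (UTC+12:00), 13:00 UTC + 12h = 01:00 Varora Standard Time standard time (rolling into the next day, 20 April 2017).
The standard-time date in Varora Standard Time, April 20, 2017, falls between 16 April and 14 October, so daylight saving is in effect and Varora Standard Time is at UTC+13:00.
13:00 UTC + 13h = 02:00 local (rolling into the next day, 20 April 2017).

02:00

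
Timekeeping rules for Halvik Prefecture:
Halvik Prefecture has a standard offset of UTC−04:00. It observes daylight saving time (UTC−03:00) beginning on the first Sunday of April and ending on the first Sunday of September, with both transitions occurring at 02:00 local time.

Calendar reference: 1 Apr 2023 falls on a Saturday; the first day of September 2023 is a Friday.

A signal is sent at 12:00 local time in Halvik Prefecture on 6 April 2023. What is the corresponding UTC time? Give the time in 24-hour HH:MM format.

15:00

1 April 2023 is a Saturday, so the first Sunday is April 2.
1 September 2023 is a Friday, so the first Sunday is September 3.
Daylight saving runs 2 April – 3 September; 6 April 2023 is inside that window, so Halvik Prefecture is at UTC−03:00.
12:00 local + 3h = 15:00 UTC.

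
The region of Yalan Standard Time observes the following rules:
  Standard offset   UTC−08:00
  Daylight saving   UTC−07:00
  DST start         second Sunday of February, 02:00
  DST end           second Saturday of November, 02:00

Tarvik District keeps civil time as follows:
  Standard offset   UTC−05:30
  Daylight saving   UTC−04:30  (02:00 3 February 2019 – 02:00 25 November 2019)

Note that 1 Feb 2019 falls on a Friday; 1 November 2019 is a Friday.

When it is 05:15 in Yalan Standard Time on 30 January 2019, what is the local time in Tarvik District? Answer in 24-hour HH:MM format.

1 February 2019 is a Friday, so the first Sunday is February 3 and the second is February 10.
1 November 2019 is a Friday, so the first Saturday is November 2 and the second is November 9.
30 January 2019 does not fall between 10 February and 9 November, so daylight saving is not in effect and Yalan Standard Time is at UTC−08:00.
05:15 Yalan Standard Time + 8h = 13:15 UTC.
At the standard offset (UTC−05:30), 13:15 UTC − 5h30m = 07:45 Tarvik District standard time.
The standard-time date in Tarvik District, 30 January 2019, does not fall between 3 February and 25 November, so daylight saving is not in effect and Tarvik District is at UTC−05:30.
13:15 UTC − 5h30m = 07:45 Tarvik District.

07:45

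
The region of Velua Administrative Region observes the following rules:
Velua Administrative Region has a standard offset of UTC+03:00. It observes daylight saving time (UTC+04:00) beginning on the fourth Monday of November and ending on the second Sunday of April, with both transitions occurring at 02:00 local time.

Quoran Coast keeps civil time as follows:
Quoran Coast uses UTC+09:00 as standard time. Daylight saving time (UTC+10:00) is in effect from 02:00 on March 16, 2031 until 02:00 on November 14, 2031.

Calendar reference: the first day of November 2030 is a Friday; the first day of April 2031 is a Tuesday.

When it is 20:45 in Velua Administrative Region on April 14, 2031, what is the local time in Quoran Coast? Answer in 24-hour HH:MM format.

1 November 2030 is a Friday, so the first Monday is November 4 and the fourth is November 25.
1 April 2031 is a Tuesday, so the first Sunday is April 6 and the second is April 13.
Daylight saving runs 25 November 2030 – 13 April 2031; April 14, 2031 is outside that window, so Velua Administrative Region is on standard time at UTC+03:00.
20:45 Velua Administrative Region − 3h = 17:45 UTC.
At the standard offset (UTC+09:00), 17:45 UTC + 9h = 02:45 Quoran Coast standard time (rolling into the next day, 15 April 2031).
The standard-time date in Quoran Coast, April 15, 2031, lies within the daylight-saving period (16 March – 14 November), so Quoran Coast is on daylight time, UTC+10:00.
17:45 UTC + 10h = 03:45 Quoran Coast (rolling into the next day, 15 April 2031).

03:45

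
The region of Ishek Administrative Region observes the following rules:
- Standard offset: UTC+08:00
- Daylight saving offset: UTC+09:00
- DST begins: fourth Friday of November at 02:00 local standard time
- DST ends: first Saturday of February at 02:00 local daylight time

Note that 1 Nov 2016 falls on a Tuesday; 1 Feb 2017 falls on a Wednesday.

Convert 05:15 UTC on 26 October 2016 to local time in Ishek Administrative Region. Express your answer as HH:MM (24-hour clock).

1 November 2016 is a Tuesday, so the first Friday is November 4 and the fourth is November 25.
1 February 2017 is a Wednesday, so the first Saturday is February 4.
At the standard offset (UTC+08:00), 05:15 UTC + 8h = 13:15 Ishek Administrative Region standard time.
Daylight saving runs 25 November 2016 – 4 February 2017; the standard-time date in Ishek Administrative Region, 26 October 2016, is outside that window, so Ishek Administrative Region is on standard time at UTC+08:00.
05:15 UTC + 8h = 13:15 local.

13:15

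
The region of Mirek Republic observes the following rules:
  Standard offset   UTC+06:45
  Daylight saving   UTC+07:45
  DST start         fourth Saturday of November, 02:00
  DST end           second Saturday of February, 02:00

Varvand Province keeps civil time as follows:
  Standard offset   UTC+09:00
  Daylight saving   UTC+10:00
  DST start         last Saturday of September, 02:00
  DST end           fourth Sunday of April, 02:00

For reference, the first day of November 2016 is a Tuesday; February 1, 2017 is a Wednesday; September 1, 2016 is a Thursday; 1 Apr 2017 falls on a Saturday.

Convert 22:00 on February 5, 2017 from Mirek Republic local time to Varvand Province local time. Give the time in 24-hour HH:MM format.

1 November 2016 is a Tuesday, so the first Saturday is November 5 and the fourth is November 26.
1 February 2017 is a Wednesday, so the first Saturday is February 4 and the second is February 11.
Daylight saving runs 26 November 2016 – 11 February 2017; February 5, 2017 is inside that window, so Mirek Republic is at UTC+07:45.
22:00 Mirek Republic − 7h45m = 14:15 UTC.
1 September 2016 is a Thursday, so Saturdays fall on 3, 10, 17, 24; the last is September 24.
1 April 2017 is a Saturday, so the first Sunday is April 2 and the fourth is April 23.
At the standard offset (UTC+09:00), 14:15 UTC + 9h = 23:15 Varvand Province standard time.
Daylight saving runs 24 September 2016 – 23 April 2017; the standard-time date in Varvand Province, February 5, 2017, is inside that window, so Varvand Province is at UTC+10:00.
14:15 UTC + 10h = 00:15 Varvand Province (rolling into the next day, 6 February 2017).

00:15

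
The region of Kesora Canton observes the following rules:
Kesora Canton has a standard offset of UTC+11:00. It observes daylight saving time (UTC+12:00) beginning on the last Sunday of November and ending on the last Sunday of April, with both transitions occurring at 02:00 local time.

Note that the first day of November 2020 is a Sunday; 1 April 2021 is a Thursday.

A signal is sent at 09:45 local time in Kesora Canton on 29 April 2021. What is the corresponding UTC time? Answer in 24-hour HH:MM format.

22:45

1 November 2020 is a Sunday, so Sundays fall on 1, 8, 15, 22, 29; the last is November 29.
1 April 2021 is a Thursday, so Sundays fall on 4, 11, 18, 25; the last is April 25.
29 April 2021 is outside the daylight-saving period (29 November 2020 – 25 April 2021), so Kesora Canton is on standard time, UTC+11:00.
09:45 local − 11h = 22:45 UTC (rolling into the previous day, 28 April 2021).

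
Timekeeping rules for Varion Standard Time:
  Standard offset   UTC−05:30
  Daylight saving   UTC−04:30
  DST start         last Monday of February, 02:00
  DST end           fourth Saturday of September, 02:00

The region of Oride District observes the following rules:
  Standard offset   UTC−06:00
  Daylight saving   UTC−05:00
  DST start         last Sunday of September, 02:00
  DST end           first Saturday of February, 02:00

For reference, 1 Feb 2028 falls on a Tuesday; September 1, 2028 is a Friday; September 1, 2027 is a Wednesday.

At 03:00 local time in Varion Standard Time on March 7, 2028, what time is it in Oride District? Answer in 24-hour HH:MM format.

1 February 2028 is a Tuesday, so Mondays fall on 7, 14, 21, 28; the last is February 28.
1 September 2028 is a Friday, so the first Saturday is September 2 and the fourth is September 23.
March 7, 2028 falls between 28 February and 23 September, so daylight saving is in effect and Varion Standard Time is at UTC−04:30.
03:00 Varion Standard Time + 4h30m = 07:30 UTC.
1 September 2027 is a Wednesday, so Sundays fall on 5, 12, 19, 26; the last is September 26.
1 February 2028 is a Tuesday, so the first Saturday is February 5.
At the standard offset (UTC−06:00), 07:30 UTC − 6h = 01:30 Oride District standard time.
Daylight saving runs 26 September 2027 – 5 February 2028; the standard-time date in Oride District, March 7, 2028, is outside that window, so Oride District is on standard time at UTC−06:00.
07:30 UTC − 6h = 01:30 Oride District.

01:30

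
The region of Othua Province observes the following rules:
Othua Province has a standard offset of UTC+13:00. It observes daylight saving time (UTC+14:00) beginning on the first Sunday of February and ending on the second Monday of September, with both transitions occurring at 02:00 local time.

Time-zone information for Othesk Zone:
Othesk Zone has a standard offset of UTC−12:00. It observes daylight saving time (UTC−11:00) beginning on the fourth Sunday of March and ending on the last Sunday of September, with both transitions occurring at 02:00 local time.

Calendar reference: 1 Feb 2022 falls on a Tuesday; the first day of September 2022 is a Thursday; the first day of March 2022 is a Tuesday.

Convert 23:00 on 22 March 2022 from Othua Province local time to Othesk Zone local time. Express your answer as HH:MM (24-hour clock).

21:00

1 February 2022 is a Tuesday, so the first Sunday is February 6.
1 September 2022 is a Thursday, so the first Monday is September 5 and the second is September 12.
Daylight saving runs 6 February – 12 September; 22 March 2022 is inside that window, so Othua Province is at UTC+14:00.
23:00 Othua Province − 14h = 09:00 UTC.
1 March 2022 is a Tuesday, so the first Sunday is March 6 and the fourth is March 27.
1 September 2022 is a Thursday, so Sundays fall on 4, 11, 18, 25; the last is September 25.
At the standard offset (UTC−12:00), 09:00 UTC − 12h = 21:00 Othesk Zone standard time (rolling into the previous day, 21 March 2022).
The standard-time date in Othesk Zone, 21 March 2022, is outside the daylight-saving period (27 March – 25 September), so Othesk Zone is on standard time, UTC−12:00.
09:00 UTC − 12h = 21:00 Othesk Zone (rolling into the previous day, 21 March 2022).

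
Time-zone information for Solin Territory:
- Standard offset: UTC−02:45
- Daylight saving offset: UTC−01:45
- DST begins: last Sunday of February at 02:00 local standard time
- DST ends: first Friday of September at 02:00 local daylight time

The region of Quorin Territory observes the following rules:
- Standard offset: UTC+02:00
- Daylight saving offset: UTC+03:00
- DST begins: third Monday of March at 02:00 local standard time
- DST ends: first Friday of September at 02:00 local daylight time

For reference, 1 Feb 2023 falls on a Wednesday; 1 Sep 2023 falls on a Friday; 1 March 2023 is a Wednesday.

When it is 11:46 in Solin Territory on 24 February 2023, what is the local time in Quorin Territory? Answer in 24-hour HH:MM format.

1 February 2023 is a Wednesday, so Sundays fall on 5, 12, 19, 26; the last is February 26.
1 September 2023 is a Friday, so the first Friday is September 1.
Daylight saving runs 26 February – 1 September; 24 February 2023 is outside that window, so Solin Territory is on standard time at UTC−02:45.
11:46 Solin Territory + 2h45m = 14:31 UTC.
1 March 2023 is a Wednesday, so the first Monday is March 6 and the third is March 20.
1 September 2023 is a Friday, so the first Friday is September 1.
At the standard offset (UTC+02:00), 14:31 UTC + 2h = 16:31 Quorin Territory standard time.
The standard-time date in Quorin Territory, 24 February 2023, does not fall between 20 March and 1 September, so daylight saving is not in effect and Quorin Territory is at UTC+02:00.
14:31 UTC + 2h = 16:31 Quorin Territory.

16:31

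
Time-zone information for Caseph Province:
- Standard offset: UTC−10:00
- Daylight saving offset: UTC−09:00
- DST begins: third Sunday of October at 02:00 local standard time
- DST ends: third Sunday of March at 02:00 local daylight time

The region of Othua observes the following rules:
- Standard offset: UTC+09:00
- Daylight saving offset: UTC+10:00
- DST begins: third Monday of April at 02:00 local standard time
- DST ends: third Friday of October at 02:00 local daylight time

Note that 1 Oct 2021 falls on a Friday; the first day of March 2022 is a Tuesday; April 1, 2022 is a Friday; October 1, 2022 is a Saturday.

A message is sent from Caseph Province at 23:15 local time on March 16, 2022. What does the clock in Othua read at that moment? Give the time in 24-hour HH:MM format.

1 October 2021 is a Friday, so the first Sunday is October 3 and the third is October 17.
1 March 2022 is a Tuesday, so the first Sunday is March 6 and the third is March 20.
Daylight saving runs 17 October 2021 – 20 March 2022; March 16, 2022 is inside that window, so Caseph Province is at UTC−09:00.
23:15 Caseph Province + 9h = 08:15 UTC (rolling into the next day, 17 March 2022).
1 April 2022 is a Friday, so the first Monday is April 4 and the third is April 18.
1 October 2022 is a Saturday, so the first Friday is October 7 and the third is October 21.
At the standard offset (UTC+09:00), 08:15 UTC + 9h = 17:15 Othua standard time.
The standard-time date in Othua, March 17, 2022, does not fall between 18 April and 21 October, so daylight saving is not in effect and Othua is at UTC+09:00.
08:15 UTC + 9h = 17:15 Othua.

17:15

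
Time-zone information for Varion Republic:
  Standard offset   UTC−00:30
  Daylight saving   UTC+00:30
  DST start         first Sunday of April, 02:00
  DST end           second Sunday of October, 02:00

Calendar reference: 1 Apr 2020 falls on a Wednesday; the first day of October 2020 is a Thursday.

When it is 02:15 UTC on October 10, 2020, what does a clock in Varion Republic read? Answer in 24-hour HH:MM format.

1 April 2020 is a Wednesday, so the first Sunday is April 5.
1 October 2020 is a Thursday, so the first Sunday is October 4 and the second is October 11.
At the standard offset (UTC−00:30), 02:15 UTC − 0h30m = 01:45 Varion Republic standard time.
The standard-time date in Varion Republic, October 10, 2020, falls between 5 April and 11 October, so daylight saving is in effect and Varion Republic is at UTC+00:30.
02:15 UTC + 0h30m = 02:45 local.

02:45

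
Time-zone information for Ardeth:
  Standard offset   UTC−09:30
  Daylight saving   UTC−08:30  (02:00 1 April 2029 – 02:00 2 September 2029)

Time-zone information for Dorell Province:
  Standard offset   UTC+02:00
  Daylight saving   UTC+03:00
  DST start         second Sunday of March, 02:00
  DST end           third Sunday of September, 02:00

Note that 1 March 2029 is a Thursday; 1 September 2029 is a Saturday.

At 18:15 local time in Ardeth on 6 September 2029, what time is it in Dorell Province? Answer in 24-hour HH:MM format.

6 September 2029 does not fall between 1 April and 2 September, so daylight saving is not in effect and Ardeth is at UTC−09:30.
18:15 Ardeth + 9h30m = 03:45 UTC (rolling into the next day, 7 September 2029).
1 March 2029 is a Thursday, so the first Sunday is March 4 and the second is March 11.
1 September 2029 is a Saturday, so the first Sunday is September 2 and the third is September 16.
At the standard offset (UTC+02:00), 03:45 UTC + 2h = 05:45 Dorell Province standard time.
The standard-time date in Dorell Province, 7 September 2029, falls between 11 March and 16 September, so daylight saving is in effect and Dorell Province is at UTC+03:00.
03:45 UTC + 3h = 06:45 Dorell Province.

06:45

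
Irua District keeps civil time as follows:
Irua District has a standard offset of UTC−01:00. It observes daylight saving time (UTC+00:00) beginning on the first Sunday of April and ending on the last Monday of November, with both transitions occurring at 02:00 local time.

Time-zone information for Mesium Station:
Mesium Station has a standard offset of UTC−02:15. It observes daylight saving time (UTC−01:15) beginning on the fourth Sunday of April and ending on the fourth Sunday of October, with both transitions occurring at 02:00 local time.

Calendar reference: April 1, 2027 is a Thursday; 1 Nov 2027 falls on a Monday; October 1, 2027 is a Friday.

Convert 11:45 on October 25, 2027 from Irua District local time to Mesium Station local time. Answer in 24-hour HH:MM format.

09:30

1 April 2027 is a Thursday, so the first Sunday is April 4.
1 November 2027 is a Monday, so Mondays fall on 1, 8, 15, 22, 29; the last is November 29.
October 25, 2027 lies within the daylight-saving period (4 April – 29 November), so Irua District is on daylight time, UTC+00:00.
11:45 Irua District − 0h = 11:45 UTC.
1 April 2027 is a Thursday, so the first Sunday is April 4 and the fourth is April 25.
1 October 2027 is a Friday, so the first Sunday is October 3 and the fourth is October 24.
At the standard offset (UTC−02:15), 11:45 UTC − 2h15m = 09:30 Mesium Station standard time.
The standard-time date in Mesium Station, October 25, 2027, is outside the daylight-saving period (25 April – 24 October), so Mesium Station is on standard time, UTC−02:15.
11:45 UTC − 2h15m = 09:30 Mesium Station.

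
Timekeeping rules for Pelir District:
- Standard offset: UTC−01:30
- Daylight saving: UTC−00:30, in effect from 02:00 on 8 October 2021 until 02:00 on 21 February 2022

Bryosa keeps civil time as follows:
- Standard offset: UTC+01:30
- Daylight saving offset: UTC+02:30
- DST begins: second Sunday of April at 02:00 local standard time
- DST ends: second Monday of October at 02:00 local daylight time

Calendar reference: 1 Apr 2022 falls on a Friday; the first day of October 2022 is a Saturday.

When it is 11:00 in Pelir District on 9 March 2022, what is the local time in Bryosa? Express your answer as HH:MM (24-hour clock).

14:00

9 March 2022 is outside the daylight-saving period (8 October 2021 – 21 February 2022), so Pelir District is on standard time, UTC−01:30.
11:00 Pelir District + 1h30m = 12:30 UTC.
1 April 2022 is a Friday, so the first Sunday is April 3 and the second is April 10.
1 October 2022 is a Saturday, so the first Monday is October 3 and the second is October 10.
At the standard offset (UTC+01:30), 12:30 UTC + 1h30m = 14:00 Bryosa standard time.
Daylight saving runs 10 April – 10 October; the standard-time date in Bryosa, 9 March 2022, is outside that window, so Bryosa is on standard time at UTC+01:30.
12:30 UTC + 1h30m = 14:00 Bryosa.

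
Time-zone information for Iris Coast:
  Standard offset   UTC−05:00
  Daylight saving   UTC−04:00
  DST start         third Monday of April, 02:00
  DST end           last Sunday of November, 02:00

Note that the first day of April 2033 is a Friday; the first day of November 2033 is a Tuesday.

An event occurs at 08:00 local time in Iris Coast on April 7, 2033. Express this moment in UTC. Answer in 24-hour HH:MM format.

1 April 2033 is a Friday, so the first Monday is April 4 and the third is April 18.
1 November 2033 is a Tuesday, so Sundays fall on 6, 13, 20, 27; the last is November 27.
April 7, 2033 does not fall between 18 April and 27 November, so daylight saving is not in effect and Iris Coast is at UTC−05:00.
08:00 local + 5h = 13:00 UTC.

13:00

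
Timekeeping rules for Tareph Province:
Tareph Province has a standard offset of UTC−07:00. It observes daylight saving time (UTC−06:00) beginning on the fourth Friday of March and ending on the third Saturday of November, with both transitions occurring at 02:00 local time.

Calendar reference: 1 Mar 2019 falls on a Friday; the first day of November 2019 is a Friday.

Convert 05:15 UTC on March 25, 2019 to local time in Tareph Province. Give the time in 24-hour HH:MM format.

23:15

1 March 2019 is a Friday, so the first Friday is March 1 and the fourth is March 22.
1 November 2019 is a Friday, so the first Saturday is November 2 and the third is November 16.
At the standard offset (UTC−07:00), 05:15 UTC − 7h = 22:15 Tareph Province standard time (rolling into the previous day, 24 March 2019).
Daylight saving runs 22 March – 16 November; the standard-time date in Tareph Province, March 24, 2019, is inside that window, so Tareph Province is at UTC−06:00.
05:15 UTC − 6h = 23:15 local (rolling into the previous day, 24 March 2019).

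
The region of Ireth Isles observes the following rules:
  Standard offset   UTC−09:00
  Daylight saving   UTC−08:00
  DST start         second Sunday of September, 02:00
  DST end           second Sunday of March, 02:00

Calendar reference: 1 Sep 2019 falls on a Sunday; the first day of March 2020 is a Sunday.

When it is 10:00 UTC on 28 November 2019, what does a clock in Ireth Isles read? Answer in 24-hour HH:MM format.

1 September 2019 is a Sunday, so the first Sunday is September 1 and the second is September 8.
1 March 2020 is a Sunday, so the first Sunday is March 1 and the second is March 8.
At the standard offset (UTC−09:00), 10:00 UTC − 9h = 01:00 Ireth Isles standard time.
The standard-time date in Ireth Isles, 28 November 2019, lies within the daylight-saving period (8 September 2019 – 8 March 2020), so Ireth Isles is on daylight time, UTC−08:00.
10:00 UTC − 8h = 02:00 local.

02:00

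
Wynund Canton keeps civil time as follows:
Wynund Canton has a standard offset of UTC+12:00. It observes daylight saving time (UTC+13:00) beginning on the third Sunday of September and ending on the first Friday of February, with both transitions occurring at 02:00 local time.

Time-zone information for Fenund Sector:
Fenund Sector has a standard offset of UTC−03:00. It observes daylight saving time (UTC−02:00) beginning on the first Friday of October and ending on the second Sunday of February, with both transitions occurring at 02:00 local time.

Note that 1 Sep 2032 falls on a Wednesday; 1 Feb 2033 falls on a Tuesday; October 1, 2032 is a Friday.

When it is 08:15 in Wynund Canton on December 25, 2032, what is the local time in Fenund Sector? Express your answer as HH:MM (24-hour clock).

17:15

1 September 2032 is a Wednesday, so the first Sunday is September 5 and the third is September 19.
1 February 2033 is a Tuesday, so the first Friday is February 4.
December 25, 2032 falls between 19 September 2032 and 4 February 2033, so daylight saving is in effect and Wynund Canton is at UTC+13:00.
08:15 Wynund Canton − 13h = 19:15 UTC (rolling into the previous day, 24 December 2032).
1 October 2032 is a Friday, so the first Friday is October 1.
1 February 2033 is a Tuesday, so the first Sunday is February 6 and the second is February 13.
At the standard offset (UTC−03:00), 19:15 UTC − 3h = 16:15 Fenund Sector standard time.
The standard-time date in Fenund Sector, December 24, 2032, falls between 1 October 2032 and 13 February 2033, so daylight saving is in effect and Fenund Sector is at UTC−02:00.
19:15 UTC − 2h = 17:15 Fenund Sector.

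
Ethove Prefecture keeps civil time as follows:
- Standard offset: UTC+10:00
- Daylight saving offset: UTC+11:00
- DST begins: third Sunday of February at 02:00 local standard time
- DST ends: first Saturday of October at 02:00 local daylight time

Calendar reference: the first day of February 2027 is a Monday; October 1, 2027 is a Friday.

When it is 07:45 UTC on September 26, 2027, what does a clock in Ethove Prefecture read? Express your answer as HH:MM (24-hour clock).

18:45

1 February 2027 is a Monday, so the first Sunday is February 7 and the third is February 21.
1 October 2027 is a Friday, so the first Saturday is October 2.
At the standard offset (UTC+10:00), 07:45 UTC + 10h = 17:45 Ethove Prefecture standard time.
The standard-time date in Ethove Prefecture, September 26, 2027, lies within the daylight-saving period (21 February – 2 October), so Ethove Prefecture is on daylight time, UTC+11:00.
07:45 UTC + 11h = 18:45 local.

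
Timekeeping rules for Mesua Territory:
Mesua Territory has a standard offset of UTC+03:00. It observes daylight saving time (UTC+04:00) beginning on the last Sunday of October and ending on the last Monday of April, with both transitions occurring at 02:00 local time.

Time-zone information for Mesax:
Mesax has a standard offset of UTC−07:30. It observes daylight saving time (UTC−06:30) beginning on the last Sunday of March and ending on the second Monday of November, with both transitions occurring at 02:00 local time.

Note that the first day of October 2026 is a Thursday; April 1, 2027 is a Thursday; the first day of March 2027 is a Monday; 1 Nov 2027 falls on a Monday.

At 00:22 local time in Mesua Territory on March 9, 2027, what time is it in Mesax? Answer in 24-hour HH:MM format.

1 October 2026 is a Thursday, so Sundays fall on 4, 11, 18, 25; the last is October 25.
1 April 2027 is a Thursday, so Mondays fall on 5, 12, 19, 26; the last is April 26.
Daylight saving runs 25 October 2026 – 26 April 2027; March 9, 2027 is inside that window, so Mesua Territory is at UTC+04:00.
00:22 Mesua Territory − 4h = 20:22 UTC (rolling into the previous day, 8 March 2027).
1 March 2027 is a Monday, so Sundays fall on 7, 14, 21, 28; the last is March 28.
1 November 2027 is a Monday, so the first Monday is November 1 and the second is November 8.
At the standard offset (UTC−07:30), 20:22 UTC − 7h30m = 12:52 Mesax standard time.
The standard-time date in Mesax, March 8, 2027, is outside the daylight-saving period (28 March – 8 November), so Mesax is on standard time, UTC−07:30.
20:22 UTC − 7h30m = 12:52 Mesax.

12:52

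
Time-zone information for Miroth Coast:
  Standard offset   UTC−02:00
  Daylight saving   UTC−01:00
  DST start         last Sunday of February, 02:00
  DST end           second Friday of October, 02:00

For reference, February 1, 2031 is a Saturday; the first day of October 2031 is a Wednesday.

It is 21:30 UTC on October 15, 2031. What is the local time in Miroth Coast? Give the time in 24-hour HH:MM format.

1 February 2031 is a Saturday, so Sundays fall on 2, 9, 16, 23; the last is February 23.
1 October 2031 is a Wednesday, so the first Friday is October 3 and the second is October 10.
At the standard offset (UTC−02:00), 21:30 UTC − 2h = 19:30 Miroth Coast standard time.
The standard-time date in Miroth Coast, October 15, 2031, does not fall between 23 February and 10 October, so daylight saving is not in effect and Miroth Coast is at UTC−02:00.
21:30 UTC − 2h = 19:30 local.

19:30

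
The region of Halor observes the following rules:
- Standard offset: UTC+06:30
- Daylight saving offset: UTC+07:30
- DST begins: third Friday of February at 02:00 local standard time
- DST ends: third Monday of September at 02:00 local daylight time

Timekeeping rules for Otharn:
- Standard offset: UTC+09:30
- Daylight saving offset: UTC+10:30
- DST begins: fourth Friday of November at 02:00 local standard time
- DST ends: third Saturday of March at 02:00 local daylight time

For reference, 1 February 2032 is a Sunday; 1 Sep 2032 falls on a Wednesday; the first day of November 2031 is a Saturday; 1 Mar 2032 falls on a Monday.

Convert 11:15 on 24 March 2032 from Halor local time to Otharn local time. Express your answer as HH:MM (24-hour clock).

1 February 2032 is a Sunday, so the first Friday is February 6 and the third is February 20.
1 September 2032 is a Wednesday, so the first Monday is September 6 and the third is September 20.
Daylight saving runs 20 February – 20 September; 24 March 2032 is inside that window, so Halor is at UTC+07:30.
11:15 Halor − 7h30m = 03:45 UTC.
1 November 2031 is a Saturday, so the first Friday is November 7 and the fourth is November 28.
1 March 2032 is a Monday, so the first Saturday is March 6 and the third is March 20.
At the standard offset (UTC+09:30), 03:45 UTC + 9h30m = 13:15 Otharn standard time.
Daylight saving runs 28 November 2031 – 20 March 2032; the standard-time date in Otharn, 24 March 2032, is outside that window, so Otharn is on standard time at UTC+09:30.
03:45 UTC + 9h30m = 13:15 Otharn.

13:15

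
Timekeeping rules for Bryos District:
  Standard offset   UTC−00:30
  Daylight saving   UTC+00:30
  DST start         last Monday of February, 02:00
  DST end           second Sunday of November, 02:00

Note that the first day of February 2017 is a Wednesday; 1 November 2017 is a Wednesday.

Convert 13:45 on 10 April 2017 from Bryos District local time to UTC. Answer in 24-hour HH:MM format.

13:15

1 February 2017 is a Wednesday, so Mondays fall on 6, 13, 20, 27; the last is February 27.
1 November 2017 is a Wednesday, so the first Sunday is November 5 and the second is November 12.
Daylight saving runs 27 February – 12 November; 10 April 2017 is inside that window, so Bryos District is at UTC+00:30.
13:45 local − 0h30m = 13:15 UTC.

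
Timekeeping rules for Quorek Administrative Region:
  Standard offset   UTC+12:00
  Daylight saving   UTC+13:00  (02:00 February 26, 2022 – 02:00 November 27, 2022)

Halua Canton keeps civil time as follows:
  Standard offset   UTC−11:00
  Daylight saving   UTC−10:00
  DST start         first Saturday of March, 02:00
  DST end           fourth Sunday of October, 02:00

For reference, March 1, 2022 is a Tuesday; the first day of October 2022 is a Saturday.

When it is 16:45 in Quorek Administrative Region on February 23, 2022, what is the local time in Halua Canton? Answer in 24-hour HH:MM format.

February 23, 2022 does not fall between 26 February and 27 November, so daylight saving is not in effect and Quorek Administrative Region is at UTC+12:00.
16:45 Quorek Administrative Region − 12h = 04:45 UTC.
1 March 2022 is a Tuesday, so the first Saturday is March 5.
1 October 2022 is a Saturday, so the first Sunday is October 2 and the fourth is October 23.
At the standard offset (UTC−11:00), 04:45 UTC − 11h = 17:45 Halua Canton standard time (rolling into the previous day, 22 February 2022).
Daylight saving runs 5 March – 23 October; the standard-time date in Halua Canton, February 22, 2022, is outside that window, so Halua Canton is on standard time at UTC−11:00.
04:45 UTC − 11h = 17:45 Halua Canton (rolling into the previous day, 22 February 2022).

17:45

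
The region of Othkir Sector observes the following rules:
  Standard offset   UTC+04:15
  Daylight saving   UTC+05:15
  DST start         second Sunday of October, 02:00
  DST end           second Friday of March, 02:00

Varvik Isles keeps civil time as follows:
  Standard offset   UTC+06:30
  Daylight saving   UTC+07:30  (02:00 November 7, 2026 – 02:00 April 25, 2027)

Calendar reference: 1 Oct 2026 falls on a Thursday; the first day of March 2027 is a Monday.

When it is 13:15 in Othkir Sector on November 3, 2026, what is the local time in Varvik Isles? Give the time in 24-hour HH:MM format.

1 October 2026 is a Thursday, so the first Sunday is October 4 and the second is October 11.
1 March 2027 is a Monday, so the first Friday is March 5 and the second is March 12.
Daylight saving runs 11 October 2026 – 12 March 2027; November 3, 2026 is inside that window, so Othkir Sector is at UTC+05:15.
13:15 Othkir Sector − 5h15m = 08:00 UTC.
At the standard offset (UTC+06:30), 08:00 UTC + 6h30m = 14:30 Varvik Isles standard time.
The standard-time date in Varvik Isles, November 3, 2026, does not fall between 7 November 2026 and 25 April 2027, so daylight saving is not in effect and Varvik Isles is at UTC+06:30.
08:00 UTC + 6h30m = 14:30 Varvik Isles.

14:30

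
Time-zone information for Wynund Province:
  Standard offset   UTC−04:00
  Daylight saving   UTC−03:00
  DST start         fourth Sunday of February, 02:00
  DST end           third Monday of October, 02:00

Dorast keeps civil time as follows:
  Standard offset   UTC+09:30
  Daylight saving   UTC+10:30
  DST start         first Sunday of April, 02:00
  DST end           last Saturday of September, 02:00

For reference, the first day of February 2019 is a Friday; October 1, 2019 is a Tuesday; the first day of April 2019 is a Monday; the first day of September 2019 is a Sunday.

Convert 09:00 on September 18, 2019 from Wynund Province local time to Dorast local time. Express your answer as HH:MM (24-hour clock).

22:30

1 February 2019 is a Friday, so the first Sunday is February 3 and the fourth is February 24.
1 October 2019 is a Tuesday, so the first Monday is October 7 and the third is October 21.
September 18, 2019 lies within the daylight-saving period (24 February – 21 October), so Wynund Province is on daylight time, UTC−03:00.
09:00 Wynund Province + 3h = 12:00 UTC.
1 April 2019 is a Monday, so the first Sunday is April 7.
1 September 2019 is a Sunday, so Saturdays fall on 7, 14, 21, 28; the last is September 28.
At the standard offset (UTC+09:30), 12:00 UTC + 9h30m = 21:30 Dorast standard time.
The standard-time date in Dorast, September 18, 2019, lies within the daylight-saving period (7 April – 28 September), so Dorast is on daylight time, UTC+10:30.
12:00 UTC + 10h30m = 22:30 Dorast.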